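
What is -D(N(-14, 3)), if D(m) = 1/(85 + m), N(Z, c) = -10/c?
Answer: -3/245 ≈ -0.012245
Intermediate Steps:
-D(N(-14, 3)) = -1/(85 - 10/3) = -1/245/3 = -1*3/245 = -3/245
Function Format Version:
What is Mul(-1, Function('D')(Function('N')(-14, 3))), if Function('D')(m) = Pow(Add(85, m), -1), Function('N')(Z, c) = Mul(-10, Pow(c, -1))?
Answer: Rational(-3, 245) ≈ -0.012245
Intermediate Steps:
Mul(-1, Function('D')(Function('N')(-14, 3))) = Mul(-1, Pow(Add(85, Mul(-10, Pow(3, -1))), -1)) = Mul(-1, Pow(Add(85, Mul(-10, Rational(1, 3))), -1)) = Mul(-1, Pow(Add(85, Rational(-10, 3)), -1)) = Mul(-1, Pow(Rational(245, 3), -1)) = Mul(-1, Rational(3, 245)) = Rational(-3, 245)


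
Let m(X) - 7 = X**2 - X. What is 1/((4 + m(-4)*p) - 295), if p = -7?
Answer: -1/480 ≈ -0.0020833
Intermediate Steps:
m(X) = 7 + X**2 - X (m(X) = 7 + (X**2 - X) = 7 + X**2 - X)
1/((4 + m(-4)*p) - 295) = 1/((4 + (7 + (-4)**2 - 1*(-4))*(-7)) - 295) = 1/((4 + (7 + 16 + 4)*(-7)) - 295) = 1/((4 + 27*(-7)) - 295) = 1/((4 - 189) - 295) = 1/(-185 - 295) = 1/(-480) = -1/480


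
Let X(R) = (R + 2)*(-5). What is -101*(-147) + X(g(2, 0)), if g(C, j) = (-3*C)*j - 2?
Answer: 14847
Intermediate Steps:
g(C, j) = -2 - 3*C*j (g(C, j) = -3*C*j - 2 = -2 - 3*C*j)
X(R) = -10 - 5*R (X(R) = (2 + R)*(-5) = -10 - 5*R)
-101*(-147) + X(g(2, 0)) = -101*(-147) + (-10 - 5*(-2 - 3*2*0)) = 14847 + (-10 - 5*(-2 + 0)) = 14847 + (-10 - 5*(-2)) = 14847 + (-10 + 10) = 14847 + 0 = 14847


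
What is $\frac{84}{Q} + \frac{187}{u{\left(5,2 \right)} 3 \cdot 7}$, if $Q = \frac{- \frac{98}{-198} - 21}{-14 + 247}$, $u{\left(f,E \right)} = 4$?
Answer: $- \frac{11598653}{12180} \approx -952.27$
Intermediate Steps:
$Q = - \frac{2030}{23067}$ ($Q = \frac{\left(-98\right) \left(- \frac{1}{198}\right) - 21}{233} = \left(\frac{49}{99} - 21\right) \frac{1}{233} = \left(- \frac{2030}{99}\right) \frac{1}{233} = - \frac{2030}{23067} \approx -0.088004$)
$\frac{84}{Q} + \frac{187}{u{\left(5,2 \right)} 3 \cdot 7} = \frac{84}{- \frac{2030}{23067}} + \frac{187}{4 \cdot 3 \cdot 7} = 84 \left(- \frac{23067}{2030}\right) + \frac{187}{12 \cdot 7} = - \frac{138402}{145} + \frac{187}{84} = - \frac{11598653}{12180}$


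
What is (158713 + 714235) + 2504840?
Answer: 3377788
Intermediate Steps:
(158713 + 714235) + 2504840 = 872948 + 2504840 = 3377788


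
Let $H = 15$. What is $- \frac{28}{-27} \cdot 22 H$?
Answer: $\frac{3080}{9} \approx 342.22$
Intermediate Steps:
$- \frac{28}{-27} \cdot 22 H = - \frac{28}{-27} \cdot 22 \cdot 15 = \left(-28\right) \left(- \frac{1}{27}\right) 22 \cdot 15 = \frac{28}{27} \cdot 22 \cdot 15 = \frac{616}{27} \cdot 15 = \frac{3080}{9}$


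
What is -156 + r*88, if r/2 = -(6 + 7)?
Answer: -2444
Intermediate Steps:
r = -26 (r = 2*(-(6 + 7)) = 2*(-1*13) = 2*(-13) = -26)
-156 + r*88 = -156 - 26*88 = -156 - 2288 = -2444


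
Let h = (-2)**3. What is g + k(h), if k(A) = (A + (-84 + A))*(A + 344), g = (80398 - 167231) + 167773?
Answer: 47340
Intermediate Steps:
g = 80940 (g = -86833 + 167773 = 80940)
h = -8
k(A) = (-84 + 2*A)*(344 + A)
g + k(h) = 80940 + (-28896 + 2*(-8)**2 + 604*(-8)) = 80940 + (-28896 + 2*64 - 4832) = 80940 + (-28896 + 128 - 4832) = 80940 - 33600 = 47340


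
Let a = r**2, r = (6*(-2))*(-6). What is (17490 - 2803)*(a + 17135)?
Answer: 327799153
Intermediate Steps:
r = 72 (r = -12*(-6) = 72)
a = 5184 (a = 72**2 = 5184)
(17490 - 2803)*(a + 17135) = (17490 - 2803)*(5184 + 17135) = 14687*22319 = 327799153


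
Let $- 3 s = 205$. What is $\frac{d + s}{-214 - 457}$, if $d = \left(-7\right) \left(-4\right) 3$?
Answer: $- \frac{47}{2013} \approx -0.023348$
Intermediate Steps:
$s = - \frac{205}{3}$ ($s = \left(- \frac{1}{3}\right) 205 = - \frac{205}{3} \approx -68.333$)
$d = 84$ ($d = 28 \cdot 3 = 84$)
$\frac{d + s}{-214 - 457} = \frac{84 - \frac{205}{3}}{-214 - 457} = \frac{47}{3 \left(-671\right)} = \frac{47}{3} \left(- \frac{1}{671}\right) = - \frac{47}{2013}$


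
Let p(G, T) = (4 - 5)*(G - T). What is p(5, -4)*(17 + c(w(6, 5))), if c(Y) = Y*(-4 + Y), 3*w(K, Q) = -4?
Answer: -217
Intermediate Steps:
w(K, Q) = -4/3 (w(K, Q) = (1/3)*(-4) = -4/3)
p(G, T) = T - G (p(G, T) = -(G - T) = T - G)
p(5, -4)*(17 + c(w(6, 5))) = (-4 - 1*5)*(17 - 4*(-4 - 4/3)/3) = (-4 - 5)*(17 - 4/3*(-16/3)) = -9*(17 + 64/9) = -9*217/9 = -217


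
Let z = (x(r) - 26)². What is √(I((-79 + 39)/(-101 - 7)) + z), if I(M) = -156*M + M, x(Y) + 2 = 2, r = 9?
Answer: √50106/9 ≈ 24.872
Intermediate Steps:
x(Y) = 0 (x(Y) = -2 + 2 = 0)
I(M) = -155*M
z = 676 (z = (0 - 26)² = (-26)² = 676)
√(I((-79 + 39)/(-101 - 7)) + z) = √(-155*(-79 + 39)/(-101 - 7) + 676) = √(-(-6200)/(-108) + 676) = √(-(-6200)*(-1)/108 + 676) = √(-155*10/27 + 676) = √(-1550/27 + 676) = √(16702/27) = √50106/9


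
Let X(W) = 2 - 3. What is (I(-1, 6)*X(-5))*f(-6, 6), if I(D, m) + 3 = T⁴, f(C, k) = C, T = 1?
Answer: -12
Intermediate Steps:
I(D, m) = -2 (I(D, m) = -3 + 1⁴ = -3 + 1 = -2)
X(W) = -1
(I(-1, 6)*X(-5))*f(-6, 6) = -2*(-1)*(-6) = 2*(-6) = -12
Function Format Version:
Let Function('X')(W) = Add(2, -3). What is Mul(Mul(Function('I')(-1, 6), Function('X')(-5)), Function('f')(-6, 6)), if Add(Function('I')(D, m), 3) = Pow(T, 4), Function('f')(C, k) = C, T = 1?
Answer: -12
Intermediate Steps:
Function('I')(D, m) = -2 (Function('I')(D, m) = Add(-3, Pow(1, 4)) = Add(-3, 1) = -2)
Function('X')(W) = -1
Mul(Mul(Function('I')(-1, 6), Function('X')(-5)), Function('f')(-6, 6)) = Mul(Mul(-2, -1), -6) = Mul(2, -6) = -12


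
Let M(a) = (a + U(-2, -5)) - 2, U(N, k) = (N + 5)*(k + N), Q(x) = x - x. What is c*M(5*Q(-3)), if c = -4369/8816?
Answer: 100487/8816 ≈ 11.398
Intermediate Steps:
Q(x) = 0
U(N, k) = (5 + N)*(N + k)
c = -4369/8816 (c = -4369*1/8816 = -4369/8816 ≈ -0.49558)
M(a) = -23 + a (M(a) = (a + ((-2)**2 + 5*(-2) + 5*(-5) - 2*(-5))) - 2 = (a + (4 - 10 - 25 + 10)) - 2 = (a - 21) - 2 = (-21 + a) - 2 = -23 + a)
c*M(5*Q(-3)) = -4369*(-23 + 5*0)/8816 = -4369*(-23 + 0)/8816 = -4369/8816*(-23) = 100487/8816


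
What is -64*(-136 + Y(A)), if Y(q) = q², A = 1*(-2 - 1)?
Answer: 8128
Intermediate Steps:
A = -3 (A = 1*(-3) = -3)
-64*(-136 + Y(A)) = -64*(-136 + (-3)²) = -64*(-136 + 9) = -64*(-127) = 8128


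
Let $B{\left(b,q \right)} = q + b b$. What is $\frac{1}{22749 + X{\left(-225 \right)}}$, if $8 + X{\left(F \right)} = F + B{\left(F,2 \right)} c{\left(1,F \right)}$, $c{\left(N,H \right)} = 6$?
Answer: $\frac{1}{326278} \approx 3.0649 \cdot 10^{-6}$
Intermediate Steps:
$B{\left(b,q \right)} = q + b^{2}$
$X{\left(F \right)} = 4 + F + 6 F^{2}$ ($X{\left(F \right)} = -8 + \left(F + \left(2 + F^{2}\right) 6\right) = -8 + \left(F + \left(12 + 6 F^{2}\right)\right) = -8 + \left(12 + F + 6 F^{2}\right) = 4 + F + 6 F^{2}$)
$\frac{1}{22749 + X{\left(-225 \right)}} = \frac{1}{22749 + \left(4 - 225 + 6 \left(-225\right)^{2}\right)} = \frac{1}{22749 + \left(4 - 225 + 6 \cdot 50625\right)} = \frac{1}{22749 + \left(4 - 225 + 303750\right)} = \frac{1}{22749 + 303529} = \frac{1}{326278}$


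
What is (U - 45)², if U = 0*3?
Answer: 2025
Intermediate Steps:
U = 0
(U - 45)² = (0 - 45)² = (-45)² = 2025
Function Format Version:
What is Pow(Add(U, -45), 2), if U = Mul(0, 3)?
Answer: 2025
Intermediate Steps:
U = 0
Pow(Add(U, -45), 2) = Pow(Add(0, -45), 2) = Pow(-45, 2) = 2025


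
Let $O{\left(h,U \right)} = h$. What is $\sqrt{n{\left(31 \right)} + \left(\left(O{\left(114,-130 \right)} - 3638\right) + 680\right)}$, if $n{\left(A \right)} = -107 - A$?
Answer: $i \sqrt{2982} \approx 54.608 i$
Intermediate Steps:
$\sqrt{n{\left(31 \right)} + \left(\left(O{\left(114,-130 \right)} - 3638\right) + 680\right)} = \sqrt{\left(-107 - 31\right) + \left(\left(114 - 3638\right) + 680\right)} = \sqrt{\left(-107 - 31\right) + \left(-3524 + 680\right)} = \sqrt{-138 - 2844} = \sqrt{-2982} = i \sqrt{2982}$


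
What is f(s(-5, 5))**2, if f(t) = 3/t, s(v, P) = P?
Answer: 9/25 ≈ 0.36000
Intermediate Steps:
f(s(-5, 5))**2 = (3/5)**2 = 9/25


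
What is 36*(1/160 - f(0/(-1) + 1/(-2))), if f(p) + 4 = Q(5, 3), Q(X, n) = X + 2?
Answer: -4311/40 ≈ -107.78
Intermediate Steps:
Q(X, n) = 2 + X
f(p) = 3 (f(p) = -4 + (2 + 5) = -4 + 7 = 3)
36*(1/160 - f(0/(-1) + 1/(-2))) = 36*(1/160 - 1*3) = 36*(1/160 - 3) = 36*(-479/160) = -4311/40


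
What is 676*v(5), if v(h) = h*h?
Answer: 16900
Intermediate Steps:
v(h) = h**2
676*v(5) = 676*5**2 = 676*25 = 16900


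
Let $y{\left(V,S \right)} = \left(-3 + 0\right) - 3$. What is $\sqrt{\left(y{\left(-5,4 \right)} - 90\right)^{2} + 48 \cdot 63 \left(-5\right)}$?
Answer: $12 i \sqrt{41} \approx 76.838 i$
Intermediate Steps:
$y{\left(V,S \right)} = -6$ ($y{\left(V,S \right)} = -3 - 3 = -6$)
$\sqrt{\left(y{\left(-5,4 \right)} - 90\right)^{2} + 48 \cdot 63 \left(-5\right)} = \sqrt{\left(-6 - 90\right)^{2} + 48 \cdot 63 \left(-5\right)} = \sqrt{\left(-96\right)^{2} + 48 \left(-315\right)} = \sqrt{9216 - 15120} = \sqrt{-5904} = 12 i \sqrt{41}$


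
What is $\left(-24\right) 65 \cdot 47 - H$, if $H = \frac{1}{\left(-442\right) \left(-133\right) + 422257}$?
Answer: $- \frac{35270072761}{481043} \approx -73320.0$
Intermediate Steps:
$H = \frac{1}{481043}$ ($H = \frac{1}{58786 + 422257} = \frac{1}{481043} \approx 2.0788 \cdot 10^{-6}$)
$\left(-24\right) 65 \cdot 47 - H = \left(-24\right) 65 \cdot 47 - \frac{1}{481043} = \left(-1560\right) 47 - \frac{1}{481043} = -73320 - \frac{1}{481043} = - \frac{35270072761}{481043}$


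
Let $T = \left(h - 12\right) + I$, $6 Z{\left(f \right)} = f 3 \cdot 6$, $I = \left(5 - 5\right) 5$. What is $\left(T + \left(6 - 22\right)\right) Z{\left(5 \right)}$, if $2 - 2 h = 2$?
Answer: $-420$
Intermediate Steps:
$h = 0$ ($h = 1 - 1 = 0$)
$I = 0$ ($I = 0 \cdot 5 = 0$)
$Z{\left(f \right)} = 3 f$ ($Z{\left(f \right)} = \frac{f 3 \cdot 6}{6} = \frac{3 f 6}{6} = \frac{18 f}{6} = 3 f$)
$T = -12$ ($T = \left(0 - 12\right) + 0 = -12 + 0 = -12$)
$\left(T + \left(6 - 22\right)\right) Z{\left(5 \right)} = \left(-12 + \left(6 - 22\right)\right) 3 \cdot 5 = \left(-12 - 16\right) 15 = \left(-28\right) 15 = -420$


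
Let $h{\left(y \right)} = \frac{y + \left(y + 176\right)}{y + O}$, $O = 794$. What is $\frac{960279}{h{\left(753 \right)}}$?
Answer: $\frac{1485551613}{1682} \approx 8.8321 \cdot 10^{5}$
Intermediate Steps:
$h{\left(y \right)} = \frac{176 + 2 y}{794 + y}$ ($h{\left(y \right)} = \frac{y + \left(y + 176\right)}{y + 794} = \frac{y + \left(176 + y\right)}{794 + y} = \frac{176 + 2 y}{794 + y}$)
$\frac{960279}{h{\left(753 \right)}} = \frac{960279}{2 \frac{1}{794 + 753} \left(88 + 753\right)} = \frac{960279}{2 \cdot \frac{1}{1547} \cdot 841} = \frac{960279}{\frac{1682}{1547}} = 960279 \cdot \frac{1547}{1682} = \frac{1485551613}{1682}$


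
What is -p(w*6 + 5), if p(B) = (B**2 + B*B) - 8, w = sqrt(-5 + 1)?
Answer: 246 - 240*I ≈ 246.0 - 240.0*I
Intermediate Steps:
w = 2*I (w = sqrt(-4) = 2*I ≈ 2.0*I)
p(B) = -8 + 2*B**2 (p(B) = (B**2 + B**2) - 8 = 2*B**2 - 8 = -8 + 2*B**2)
-p(w*6 + 5) = -(-8 + 2*((2*I)*6 + 5)**2) = -(-8 + 2*(12*I + 5)**2) = -(-8 + 2*(5 + 12*I)**2) = 8 - 2*(5 + 12*I)**2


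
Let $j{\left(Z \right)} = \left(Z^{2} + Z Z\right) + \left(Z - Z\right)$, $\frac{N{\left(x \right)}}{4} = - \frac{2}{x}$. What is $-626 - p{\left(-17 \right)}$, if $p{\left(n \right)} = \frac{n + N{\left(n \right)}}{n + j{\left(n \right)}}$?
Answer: $- \frac{5969881}{9537} \approx -625.97$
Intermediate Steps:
$N{\left(x \right)} = - \frac{8}{x}$ ($N{\left(x \right)} = 4 \left(- \frac{2}{x}\right) = - \frac{8}{x}$)
$j{\left(Z \right)} = 2 Z^{2}$ ($j{\left(Z \right)} = \left(Z^{2} + Z^{2}\right) + 0 = 2 Z^{2} + 0 = 2 Z^{2}$)
$p{\left(n \right)} = \frac{n - \frac{8}{n}}{n + 2 n^{2}}$
$-626 - p{\left(-17 \right)} = -626 - \frac{-8 + \left(-17\right)^{2}}{289 \left(1 + 2 \left(-17\right)\right)} = -626 - \frac{-8 + 289}{289 \left(1 - 34\right)} = -626 - \frac{1}{289} \frac{1}{-33} \cdot 281 = -626 - \frac{1}{289} \left(- \frac{1}{33}\right) 281 = -626 - - \frac{281}{9537} = -626 + \frac{281}{9537} = - \frac{5969881}{9537}$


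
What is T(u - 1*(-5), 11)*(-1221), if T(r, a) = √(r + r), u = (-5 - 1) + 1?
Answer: 0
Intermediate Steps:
u = -5 (u = -6 + 1 = -5)
T(r, a) = √2*√r (T(r, a) = √(2*r) = √2*√r)
T(u - 1*(-5), 11)*(-1221) = (√2*√(-5 - 1*(-5)))*(-1221) = (√2*√(-5 + 5))*(-1221) = (√2*√0)*(-1221) = (√2*0)*(-1221) = 0*(-1221) = 0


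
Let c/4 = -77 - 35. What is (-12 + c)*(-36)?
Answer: 16560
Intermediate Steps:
c = -448 (c = 4*(-77 - 35) = 4*(-112) = -448)
(-12 + c)*(-36) = (-12 - 448)*(-36) = -460*(-36) = 16560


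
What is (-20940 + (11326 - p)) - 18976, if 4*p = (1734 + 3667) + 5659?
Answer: -31355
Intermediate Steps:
p = 2765 (p = ((1734 + 3667) + 5659)/4 = (5401 + 5659)/4 = (¼)*11060 = 2765)
(-20940 + (11326 - p)) - 18976 = (-20940 + (11326 - 1*2765)) - 18976 = (-20940 + (11326 - 2765)) - 18976 = (-20940 + 8561) - 18976 = -12379 - 18976 = -31355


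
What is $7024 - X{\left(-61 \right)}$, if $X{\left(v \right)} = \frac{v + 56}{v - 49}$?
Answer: $\frac{154527}{22} \approx 7024.0$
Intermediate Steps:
$X{\left(v \right)} = \frac{56 + v}{-49 + v}$
$7024 - X{\left(-61 \right)} = 7024 - \frac{56 - 61}{-49 - 61} = 7024 - \frac{1}{-110} \left(-5\right) = 7024 - \left(- \frac{1}{110}\right) \left(-5\right) = 7024 - \frac{1}{22} = \frac{154527}{22}$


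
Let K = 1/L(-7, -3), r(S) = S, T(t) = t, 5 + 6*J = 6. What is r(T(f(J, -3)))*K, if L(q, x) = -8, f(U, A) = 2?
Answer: -1/4 ≈ -0.25000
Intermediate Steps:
J = 1/6 (J = -5/6 + (1/6)*6 = -5/6 + 1 = 1/6 ≈ 0.16667)
K = -1/8 (K = 1/(-8) = -1/8 ≈ -0.12500)
r(T(f(J, -3)))*K = 2*(-1/8) = -1/4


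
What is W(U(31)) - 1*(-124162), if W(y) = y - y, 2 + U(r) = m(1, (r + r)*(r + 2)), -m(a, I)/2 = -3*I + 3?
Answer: 124162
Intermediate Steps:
m(a, I) = -6 + 6*I (m(a, I) = -2*(-3*I + 3) = -2*(3 - 3*I) = -6 + 6*I)
U(r) = -8 + 12*r*(2 + r) (U(r) = -2 + (-6 + 6*((r + r)*(r + 2))) = -2 + (-6 + 6*((2*r)*(2 + r))) = -2 + (-6 + 6*(2*r*(2 + r))) = -2 + (-6 + 12*r*(2 + r)) = -8 + 12*r*(2 + r))
W(y) = 0
W(U(31)) - 1*(-124162) = 0 - 1*(-124162) = 0 + 124162 = 124162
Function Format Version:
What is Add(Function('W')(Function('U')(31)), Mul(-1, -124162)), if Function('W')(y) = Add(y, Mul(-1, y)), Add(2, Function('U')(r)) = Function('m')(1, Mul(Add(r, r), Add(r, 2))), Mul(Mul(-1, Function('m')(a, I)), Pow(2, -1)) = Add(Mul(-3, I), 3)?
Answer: 124162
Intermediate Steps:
Function('m')(a, I) = Add(-6, Mul(6, I)) (Function('m')(a, I) = Mul(-2, Add(Mul(-3, I), 3)) = Mul(-2, Add(3, Mul(-3, I))) = Add(-6, Mul(6, I)))
Function('U')(r) = Add(-8, Mul(12, r, Add(2, r))) (Function('U')(r) = Add(-2, Add(-6, Mul(6, Mul(Add(r, r), Add(r, 2))))) = Add(-2, Add(-6, Mul(6, Mul(Mul(2, r), Add(2, r))))) = Add(-2, Add(-6, Mul(6, Mul(2, r, Add(2, r))))) = Add(-2, Add(-6, Mul(12, r, Add(2, r)))) = Add(-8, Mul(12, r, Add(2, r))))
Function('W')(y) = 0
Add(Function('W')(Function('U')(31)), Mul(-1, -124162)) = Add(0, Mul(-1, -124162)) = Add(0, 124162) = 124162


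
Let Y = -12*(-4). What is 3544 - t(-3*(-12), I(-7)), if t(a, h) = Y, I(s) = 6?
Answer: 3496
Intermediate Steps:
Y = 48
t(a, h) = 48
3544 - t(-3*(-12), I(-7)) = 3544 - 1*48 = 3544 - 48 = 3496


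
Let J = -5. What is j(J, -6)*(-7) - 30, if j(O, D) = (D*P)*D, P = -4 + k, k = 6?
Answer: -534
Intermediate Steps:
P = 2 (P = -4 + 6 = 2)
j(O, D) = 2*D**2 (j(O, D) = (D*2)*D = (2*D)*D = 2*D**2)
j(J, -6)*(-7) - 30 = (2*(-6)**2)*(-7) - 30 = (2*36)*(-7) - 30 = 72*(-7) - 30 = -504 - 30 = -534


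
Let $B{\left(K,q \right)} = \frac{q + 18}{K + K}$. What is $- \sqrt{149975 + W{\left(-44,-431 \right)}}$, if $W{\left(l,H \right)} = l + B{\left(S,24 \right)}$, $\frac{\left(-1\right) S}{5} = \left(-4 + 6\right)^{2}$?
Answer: $- \frac{\sqrt{14992995}}{10} \approx -387.21$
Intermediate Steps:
$S = -20$ ($S = - 5 \left(-4 + 6\right)^{2} = - 5 \cdot 2^{2} = \left(-5\right) 4 = -20$)
$B{\left(K,q \right)} = \frac{18 + q}{2 K}$
$W{\left(l,H \right)} = - \frac{21}{20} + l$ ($W{\left(l,H \right)} = l + \frac{18 + 24}{2 \left(-20\right)} = l + \frac{1}{2} \left(- \frac{1}{20}\right) 42 = l - \frac{21}{20} = - \frac{21}{20} + l$)
$- \sqrt{149975 + W{\left(-44,-431 \right)}} = - \sqrt{149975 - \frac{901}{20}} = - \sqrt{\frac{2998599}{20}} = - \frac{\sqrt{14992995}}{10}$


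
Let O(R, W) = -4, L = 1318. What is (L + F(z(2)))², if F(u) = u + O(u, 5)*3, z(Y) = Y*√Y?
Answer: 1705644 + 5224*√2 ≈ 1.7130e+6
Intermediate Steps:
z(Y) = Y^(3/2)
F(u) = -12 + u (F(u) = u - 4*3 = u - 12 = -12 + u)
(L + F(z(2)))² = (1318 + (-12 + 2^(3/2)))² = (1318 + (-12 + 2*√2))² = (1306 + 2*√2)²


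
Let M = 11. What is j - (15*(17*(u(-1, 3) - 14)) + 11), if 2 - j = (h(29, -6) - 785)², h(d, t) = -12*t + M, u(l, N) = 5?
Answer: -490518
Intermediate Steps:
h(d, t) = 11 - 12*t (h(d, t) = -12*t + 11 = 11 - 12*t)
j = -492802 (j = 2 - ((11 - 12*(-6)) - 785)² = 2 - ((11 + 72) - 785)² = 2 - (83 - 785)² = 2 - 1*(-702)² = 2 - 1*492804 = 2 - 492804 = -492802)
j - (15*(17*(u(-1, 3) - 14)) + 11) = -492802 - (15*(17*(5 - 14)) + 11) = -492802 - (15*(17*(-9)) + 11) = -492802 - (15*(-153) + 11) = -492802 - (-2295 + 11) = -492802 - 1*(-2284) = -492802 + 2284 = -490518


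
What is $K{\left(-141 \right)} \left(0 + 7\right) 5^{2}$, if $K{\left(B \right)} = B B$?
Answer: $3479175$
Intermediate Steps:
$K{\left(B \right)} = B^{2}$
$K{\left(-141 \right)} \left(0 + 7\right) 5^{2} = \left(-141\right)^{2} \left(0 + 7\right) 5^{2} = 19881 \cdot 7 \cdot 25 = 19881 \cdot 175 = 3479175$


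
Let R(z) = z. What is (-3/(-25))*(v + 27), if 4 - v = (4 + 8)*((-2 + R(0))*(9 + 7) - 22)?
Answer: 2037/25 ≈ 81.480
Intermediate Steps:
v = 652 (v = 4 - (4 + 8)*((-2 + 0)*(9 + 7) - 22) = 4 - 12*(-2*16 - 22) = 4 - 12*(-32 - 22) = 4 - 12*(-54) = 4 - 1*(-648) = 4 + 648 = 652)
(-3/(-25))*(v + 27) = (-3/(-25))*(652 + 27) = -3*(-1/25)*679 = (3/25)*679 = 2037/25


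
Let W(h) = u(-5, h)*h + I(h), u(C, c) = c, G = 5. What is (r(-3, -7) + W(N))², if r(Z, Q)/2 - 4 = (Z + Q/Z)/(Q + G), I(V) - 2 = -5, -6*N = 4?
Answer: 3025/81 ≈ 37.346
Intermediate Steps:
N = -⅔ (N = -⅙*4 = -⅔ ≈ -0.66667)
I(V) = -3 (I(V) = 2 - 5 = -3)
r(Z, Q) = 8 + 2*(Z + Q/Z)/(5 + Q) (r(Z, Q) = 8 + 2*((Z + Q/Z)/(Q + 5)) = 8 + 2*((Z + Q/Z)/(5 + Q)) = 8 + 2*(Z + Q/Z)/(5 + Q))
W(h) = -3 + h² (W(h) = h*h - 3 = h² - 3 = -3 + h²)
(r(-3, -7) + W(N))² = (2*(-7 + (-3)² + 20*(-3) + 4*(-7)*(-3))/(-3*(5 - 7)) + (-3 + (-⅔)²))² = (2*(-⅓)*(-7 + 9 - 60 + 84)/(-2) + (-3 + 4/9))² = (2*(-⅓)*(-½)*26 - 23/9)² = (26/3 - 23/9)² = (55/9)² = 3025/81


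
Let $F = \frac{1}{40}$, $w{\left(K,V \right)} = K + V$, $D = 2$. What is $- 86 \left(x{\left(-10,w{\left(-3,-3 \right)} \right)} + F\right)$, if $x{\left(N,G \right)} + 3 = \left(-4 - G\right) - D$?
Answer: $\frac{5117}{20} \approx 255.85$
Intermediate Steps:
$x{\left(N,G \right)} = -9 - G$ ($x{\left(N,G \right)} = -3 - \left(6 + G\right) = -9 - G$)
$F = \frac{1}{40} \approx 0.025$
$- 86 \left(x{\left(-10,w{\left(-3,-3 \right)} \right)} + F\right) = - 86 \left(\left(-9 - \left(-3 - 3\right)\right) + \frac{1}{40}\right) = - 86 \left(\left(-9 - -6\right) + \frac{1}{40}\right) = - 86 \left(\left(-9 + 6\right) + \frac{1}{40}\right) = - 86 \left(-3 + \frac{1}{40}\right) = \left(-86\right) \left(- \frac{119}{40}\right) = \frac{5117}{20}$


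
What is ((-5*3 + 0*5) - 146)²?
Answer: 25921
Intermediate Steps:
((-5*3 + 0*5) - 146)² = ((-15 + 0) - 146)² = (-15 - 146)² = (-161)² = 25921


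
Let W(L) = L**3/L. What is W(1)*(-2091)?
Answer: -2091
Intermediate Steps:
W(L) = L**2
W(1)*(-2091) = 1**2*(-2091) = 1*(-2091) = -2091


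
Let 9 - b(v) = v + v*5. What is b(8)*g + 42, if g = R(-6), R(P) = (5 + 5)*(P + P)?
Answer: 4722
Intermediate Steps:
b(v) = 9 - 6*v (b(v) = 9 - (v + v*5) = 9 - (v + 5*v) = 9 - 6*v)
R(P) = 20*P (R(P) = 10*(2*P) = 20*P)
g = -120 (g = 20*(-6) = -120)
b(8)*g + 42 = (9 - 6*8)*(-120) + 42 = (9 - 48)*(-120) + 42 = -39*(-120) + 42 = 4680 + 42 = 4722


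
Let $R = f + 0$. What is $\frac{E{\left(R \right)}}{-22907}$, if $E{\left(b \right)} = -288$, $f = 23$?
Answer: $\frac{288}{22907} \approx 0.012573$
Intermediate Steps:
$R = 23$ ($R = 23 + 0 = 23$)
$\frac{E{\left(R \right)}}{-22907} = - \frac{288}{-22907} = \left(-288\right) \left(- \frac{1}{22907}\right) = \frac{288}{22907}$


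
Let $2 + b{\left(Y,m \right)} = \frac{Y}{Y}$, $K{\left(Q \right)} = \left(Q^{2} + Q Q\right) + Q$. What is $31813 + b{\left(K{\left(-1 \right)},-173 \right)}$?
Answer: $31812$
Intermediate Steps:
$K{\left(Q \right)} = Q + 2 Q^{2}$ ($K{\left(Q \right)} = \left(Q^{2} + Q^{2}\right) + Q = 2 Q^{2} + Q = Q + 2 Q^{2}$)
$b{\left(Y,m \right)} = -1$ ($b{\left(Y,m \right)} = -2 + \frac{Y}{Y} = -2 + 1 = -1$)
$31813 + b{\left(K{\left(-1 \right)},-173 \right)} = 31813 - 1 = 31812$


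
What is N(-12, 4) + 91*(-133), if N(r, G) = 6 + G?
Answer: -12093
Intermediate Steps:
N(-12, 4) + 91*(-133) = (6 + 4) + 91*(-133) = 10 - 12103 = -12093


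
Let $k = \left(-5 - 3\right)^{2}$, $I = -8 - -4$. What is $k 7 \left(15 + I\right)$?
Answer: $4928$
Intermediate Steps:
$I = -4$ ($I = -8 + 4 = -4$)
$k = 64$ ($k = \left(-8\right)^{2} = 64$)
$k 7 \left(15 + I\right) = 64 \cdot 7 \left(15 - 4\right) = 64 \cdot 7 \cdot 11 = 64 \cdot 77 = 4928$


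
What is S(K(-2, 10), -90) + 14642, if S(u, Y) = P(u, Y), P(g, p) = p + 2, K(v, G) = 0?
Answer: 14554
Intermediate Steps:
P(g, p) = 2 + p
S(u, Y) = 2 + Y
S(K(-2, 10), -90) + 14642 = (2 - 90) + 14642 = -88 + 14642 = 14554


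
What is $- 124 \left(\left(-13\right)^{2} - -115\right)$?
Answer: $-35216$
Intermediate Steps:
$- 124 \left(\left(-13\right)^{2} - -115\right) = - 124 \left(169 + \left(-47 + 162\right)\right) = - 124 \left(169 + 115\right) = \left(-124\right) 284 = -35216$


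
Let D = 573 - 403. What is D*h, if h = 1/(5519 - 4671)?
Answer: 85/424 ≈ 0.20047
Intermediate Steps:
D = 170
h = 1/848 ≈ 0.0011792
D*h = 170*(1/848) = 85/424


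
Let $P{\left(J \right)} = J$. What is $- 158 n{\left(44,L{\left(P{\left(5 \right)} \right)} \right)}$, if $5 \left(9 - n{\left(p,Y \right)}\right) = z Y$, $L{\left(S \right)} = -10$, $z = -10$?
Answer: $1738$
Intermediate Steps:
$n{\left(p,Y \right)} = 9 + 2 Y$ ($n{\left(p,Y \right)} = 9 - \frac{\left(-10\right) Y}{5} = 9 + 2 Y$)
$- 158 n{\left(44,L{\left(P{\left(5 \right)} \right)} \right)} = - 158 \left(9 + 2 \left(-10\right)\right) = - 158 \left(9 - 20\right) = \left(-158\right) \left(-11\right) = 1738$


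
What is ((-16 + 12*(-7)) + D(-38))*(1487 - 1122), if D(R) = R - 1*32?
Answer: -62050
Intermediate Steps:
D(R) = -32 + R (D(R) = R - 32 = -32 + R)
((-16 + 12*(-7)) + D(-38))*(1487 - 1122) = ((-16 + 12*(-7)) + (-32 - 38))*(1487 - 1122) = ((-16 - 84) - 70)*365 = (-100 - 70)*365 = -170*365 = -62050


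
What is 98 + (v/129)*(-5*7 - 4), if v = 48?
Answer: 3590/43 ≈ 83.488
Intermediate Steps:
98 + (v/129)*(-5*7 - 4) = 98 + (48/129)*(-5*7 - 4) = 98 + (48*(1/129))*(-35 - 4) = 98 + (16/43)*(-39) = 98 - 624/43 = 3590/43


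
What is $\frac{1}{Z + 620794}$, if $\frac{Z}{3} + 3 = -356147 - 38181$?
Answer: $- \frac{1}{562199} \approx -1.7787 \cdot 10^{-6}$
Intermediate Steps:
$Z = -1182993$ ($Z = -9 + 3 \left(-356147 - 38181\right) = -9 + 3 \left(-394328\right) = -9 - 1182984 = -1182993$)
$\frac{1}{Z + 620794} = \frac{1}{-1182993 + 620794} = \frac{1}{-562199} = - \frac{1}{562199}$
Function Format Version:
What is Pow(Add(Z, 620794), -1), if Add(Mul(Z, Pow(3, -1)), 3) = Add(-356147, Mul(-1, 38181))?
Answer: Rational(-1, 562199) ≈ -1.7787e-6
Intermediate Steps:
Z = -1182993 (Z = Add(-9, Mul(3, Add(-356147, Mul(-1, 38181)))) = Add(-9, Mul(3, Add(-356147, -38181))) = Add(-9, Mul(3, -394328)) = Add(-9, -1182984) = -1182993)
Pow(Add(Z, 620794), -1) = Pow(Add(-1182993, 620794), -1) = Pow(-562199, -1) = Rational(-1, 562199)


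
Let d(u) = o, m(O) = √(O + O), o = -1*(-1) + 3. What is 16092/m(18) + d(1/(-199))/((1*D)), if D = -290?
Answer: 388888/145 ≈ 2682.0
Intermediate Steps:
o = 4 (o = 1 + 3 = 4)
m(O) = √2*√O (m(O) = √(2*O) = √2*√O)
d(u) = 4
16092/m(18) + d(1/(-199))/((1*D)) = 16092/((√2*√18)) + 4/((1*(-290))) = 16092/((√2*(3*√2))) + 4/(-290) = 16092/6 + 4*(-1/290) = 16092*(⅙) - 2/145 = 2682 - 2/145 = 388888/145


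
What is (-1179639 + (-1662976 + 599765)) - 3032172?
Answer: -5275022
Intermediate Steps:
(-1179639 + (-1662976 + 599765)) - 3032172 = (-1179639 - 1063211) - 3032172 = -2242850 - 3032172 = -5275022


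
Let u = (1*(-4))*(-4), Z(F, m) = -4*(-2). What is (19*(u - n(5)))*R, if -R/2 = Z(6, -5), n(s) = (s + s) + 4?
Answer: -608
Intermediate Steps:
Z(F, m) = 8
u = 16 (u = -4*(-4) = 16)
n(s) = 4 + 2*s (n(s) = 2*s + 4 = 4 + 2*s)
R = -16 (R = -2*8 = -16)
(19*(u - n(5)))*R = (19*(16 - (4 + 2*5)))*(-16) = (19*(16 - (4 + 10)))*(-16) = (19*(16 - 1*14))*(-16) = (19*(16 - 14))*(-16) = (19*2)*(-16) = 38*(-16) = -608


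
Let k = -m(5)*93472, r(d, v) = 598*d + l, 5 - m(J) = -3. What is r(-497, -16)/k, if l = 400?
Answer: 148403/373888 ≈ 0.39692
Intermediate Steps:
m(J) = 8 (m(J) = 5 - 1*(-3) = 5 + 3 = 8)
r(d, v) = 400 + 598*d (r(d, v) = 598*d + 400 = 400 + 598*d)
k = -747776 (k = -1*8*93472 = -8*93472 = -747776)
r(-497, -16)/k = (400 + 598*(-497))/(-747776) = (400 - 297206)*(-1/747776) = -296806*(-1/747776) = 148403/373888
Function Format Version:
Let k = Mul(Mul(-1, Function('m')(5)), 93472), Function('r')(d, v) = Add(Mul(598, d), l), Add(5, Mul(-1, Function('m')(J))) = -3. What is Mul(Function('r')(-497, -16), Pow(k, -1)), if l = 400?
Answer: Rational(148403, 373888) ≈ 0.39692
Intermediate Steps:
Function('m')(J) = 8 (Function('m')(J) = Add(5, Mul(-1, -3)) = Add(5, 3) = 8)
Function('r')(d, v) = Add(400, Mul(598, d)) (Function('r')(d, v) = Add(Mul(598, d), 400) = Add(400, Mul(598, d)))
k = -747776 (k = Mul(Mul(-1, 8), 93472) = Mul(-8, 93472) = -747776)
Mul(Function('r')(-497, -16), Pow(k, -1)) = Mul(Add(400, Mul(598, -497)), Pow(-747776, -1)) = Mul(Add(400, -297206), Rational(-1, 747776)) = Mul(-296806, Rational(-1, 747776)) = Rational(148403, 373888)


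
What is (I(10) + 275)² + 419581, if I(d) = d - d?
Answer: 495206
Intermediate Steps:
I(d) = 0
(I(10) + 275)² + 419581 = (0 + 275)² + 419581 = 275² + 419581 = 75625 + 419581 = 495206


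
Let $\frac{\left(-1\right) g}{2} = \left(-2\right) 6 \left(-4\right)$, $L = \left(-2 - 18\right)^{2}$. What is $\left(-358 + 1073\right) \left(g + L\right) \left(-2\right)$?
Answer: $-434720$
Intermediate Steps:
$L = 400$ ($L = \left(-20\right)^{2} = 400$)
$g = -96$ ($g = - 2 \left(-2\right) 6 \left(-4\right) = - 2 \left(\left(-12\right) \left(-4\right)\right) = \left(-2\right) 48 = -96$)
$\left(-358 + 1073\right) \left(g + L\right) \left(-2\right) = \left(-358 + 1073\right) \left(-96 + 400\right) \left(-2\right) = 715 \cdot 304 \left(-2\right) = 217360 \left(-2\right) = -434720$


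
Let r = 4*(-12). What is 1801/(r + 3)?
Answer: -1801/45 ≈ -40.022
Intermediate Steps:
r = -48
1801/(r + 3) = 1801/(-48 + 3) = 1801/(-45) = -1/45*1801 = -1801/45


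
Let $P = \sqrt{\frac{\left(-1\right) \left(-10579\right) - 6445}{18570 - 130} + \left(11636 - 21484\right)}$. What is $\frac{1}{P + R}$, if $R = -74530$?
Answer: $- \frac{687166600}{51214617494493} - \frac{2 i \sqrt{209285916365}}{51214617494493} \approx -1.3417 \cdot 10^{-5} - 1.7865 \cdot 10^{-8} i$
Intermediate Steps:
$P = \frac{i \sqrt{209285916365}}{4610}$ ($P = \sqrt{\frac{10579 - 6445}{18440} - 9848} = \sqrt{4134 \cdot \frac{1}{18440} - 9848} = \sqrt{\frac{2067}{9220} - 9848} = \sqrt{- \frac{90796493}{9220}} = \frac{i \sqrt{209285916365}}{4610} \approx 99.236 i$)
$\frac{1}{P + R} = \frac{1}{\frac{i \sqrt{209285916365}}{4610} - 74530} = \frac{1}{-74530 + \frac{i \sqrt{209285916365}}{4610}}$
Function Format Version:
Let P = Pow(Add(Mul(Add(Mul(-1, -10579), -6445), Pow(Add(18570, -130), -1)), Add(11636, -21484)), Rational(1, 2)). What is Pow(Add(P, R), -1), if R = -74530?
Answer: Add(Rational(-687166600, 51214617494493), Mul(Rational(-2, 51214617494493), I, Pow(209285916365, Rational(1, 2)))) ≈ Add(-1.3417e-5, Mul(-1.7865e-8, I))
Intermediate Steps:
P = Mul(Rational(1, 4610), I, Pow(209285916365, Rational(1, 2))) (P = Pow(Add(Mul(Add(10579, -6445), Pow(18440, -1)), -9848), Rational(1, 2)) = Pow(Add(Mul(4134, Rational(1, 18440)), -9848), Rational(1, 2)) = Pow(Add(Rational(2067, 9220), -9848), Rational(1, 2)) = Pow(Rational(-90796493, 9220), Rational(1, 2)) = Mul(Rational(1, 4610), I, Pow(209285916365, Rational(1, 2))) ≈ Mul(99.236, I))
Pow(Add(P, R), -1) = Pow(Add(Mul(Rational(1, 4610), I, Pow(209285916365, Rational(1, 2))), -74530), -1) = Pow(Add(-74530, Mul(Rational(1, 4610), I, Pow(209285916365, Rational(1, 2)))), -1)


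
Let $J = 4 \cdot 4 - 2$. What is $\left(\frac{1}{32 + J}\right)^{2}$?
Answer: $\frac{1}{2116} \approx 0.00047259$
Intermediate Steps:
$J = 14$ ($J = 16 - 2 = 14$)
$\left(\frac{1}{32 + J}\right)^{2} = \left(\frac{1}{32 + 14}\right)^{2} = \left(\frac{1}{46}\right)^{2} = \frac{1}{2116}$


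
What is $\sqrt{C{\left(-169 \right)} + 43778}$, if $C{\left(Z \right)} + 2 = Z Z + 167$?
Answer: $6 \sqrt{2014} \approx 269.27$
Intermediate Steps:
$C{\left(Z \right)} = 165 + Z^{2}$ ($C{\left(Z \right)} = -2 + \left(Z Z + 167\right) = -2 + \left(Z^{2} + 167\right) = -2 + \left(167 + Z^{2}\right) = 165 + Z^{2}$)
$\sqrt{C{\left(-169 \right)} + 43778} = \sqrt{\left(165 + \left(-169\right)^{2}\right) + 43778} = \sqrt{\left(165 + 28561\right) + 43778} = \sqrt{28726 + 43778} = \sqrt{72504} = 6 \sqrt{2014}$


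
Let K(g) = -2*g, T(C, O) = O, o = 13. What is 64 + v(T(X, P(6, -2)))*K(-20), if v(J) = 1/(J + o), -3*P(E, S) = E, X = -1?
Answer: 744/11 ≈ 67.636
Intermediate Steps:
P(E, S) = -E/3
v(J) = 1/(13 + J) (v(J) = 1/(J + 13) = 1/(13 + J))
64 + v(T(X, P(6, -2)))*K(-20) = 64 + (-2*(-20))/(13 - ⅓*6) = 64 + 40/(13 - 2) = 64 + 40/11 = 744/11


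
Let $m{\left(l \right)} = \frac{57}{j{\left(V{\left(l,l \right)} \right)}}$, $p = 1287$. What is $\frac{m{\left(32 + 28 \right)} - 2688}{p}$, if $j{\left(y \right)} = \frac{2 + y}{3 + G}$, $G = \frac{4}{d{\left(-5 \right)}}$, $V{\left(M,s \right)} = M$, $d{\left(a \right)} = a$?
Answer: $- \frac{92517}{44330} \approx -2.087$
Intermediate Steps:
$G = - \frac{4}{5}$ ($G = \frac{4}{-5} = 4 \left(- \frac{1}{5}\right) = - \frac{4}{5} \approx -0.8$)
$j{\left(y \right)} = \frac{10}{11} + \frac{5 y}{11}$ ($j{\left(y \right)} = \frac{2 + y}{3 - \frac{4}{5}} = \frac{2 + y}{\frac{11}{5}} = \left(2 + y\right) \frac{5}{11} = \frac{10}{11} + \frac{5 y}{11}$)
$m{\left(l \right)} = \frac{57}{\frac{10}{11} + \frac{5 l}{11}}$
$\frac{m{\left(32 + 28 \right)} - 2688}{p} = \frac{\frac{627}{5 \left(2 + \left(32 + 28\right)\right)} - 2688}{1287} = \left(\frac{627}{5 \left(2 + 60\right)} - 2688\right) \frac{1}{1287} = \left(\frac{627}{5 \cdot 62} - 2688\right) \frac{1}{1287} = \left(\frac{627}{5} \cdot \frac{1}{62} - 2688\right) \frac{1}{1287} = \left(\frac{627}{310} - 2688\right) \frac{1}{1287} = \left(- \frac{832653}{310}\right) \frac{1}{1287} = - \frac{92517}{44330}$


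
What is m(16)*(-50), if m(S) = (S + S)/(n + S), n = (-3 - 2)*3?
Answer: -1600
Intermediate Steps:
n = -15 (n = -5*3 = -15)
m(S) = 2*S/(-15 + S) (m(S) = (S + S)/(-15 + S) = (2*S)/(-15 + S) = 2*S/(-15 + S))
m(16)*(-50) = (2*16/(-15 + 16))*(-50) = (2*16/1)*(-50) = (2*16*1)*(-50) = 32*(-50) = -1600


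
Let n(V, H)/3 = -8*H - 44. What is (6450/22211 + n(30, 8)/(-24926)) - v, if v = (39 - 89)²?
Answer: -691955247968/276815693 ≈ -2499.7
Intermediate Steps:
n(V, H) = -132 - 24*H (n(V, H) = 3*(-8*H - 44) = 3*(-44 - 8*H) = -132 - 24*H)
v = 2500 (v = (-50)² = 2500)
(6450/22211 + n(30, 8)/(-24926)) - v = (6450/22211 + (-132 - 24*8)/(-24926)) - 1*2500 = (6450*(1/22211) + (-132 - 192)*(-1/24926)) - 2500 = (6450/22211 - 324*(-1/24926)) - 2500 = (6450/22211 + 162/12463) - 2500 = 83984532/276815693 - 2500 = -691955247968/276815693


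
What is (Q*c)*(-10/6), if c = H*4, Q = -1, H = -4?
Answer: -80/3 ≈ -26.667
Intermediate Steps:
c = -16 (c = -4*4 = -16)
(Q*c)*(-10/6) = (-1*(-16))*(-10/6) = 16*(-10*1/6) = 16*(-5/3) = -80/3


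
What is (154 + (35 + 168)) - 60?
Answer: 297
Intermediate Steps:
(154 + (35 + 168)) - 60 = (154 + 203) - 60 = 357 - 60 = 297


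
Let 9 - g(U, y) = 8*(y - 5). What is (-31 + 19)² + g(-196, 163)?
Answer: -1111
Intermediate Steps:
g(U, y) = 49 - 8*y (g(U, y) = 9 - 8*(y - 5) = 9 - 8*(-5 + y) = 9 - (-40 + 8*y) = 9 + (40 - 8*y) = 49 - 8*y)
(-31 + 19)² + g(-196, 163) = (-31 + 19)² + (49 - 8*163) = (-12)² + (49 - 1304) = 144 - 1255 = -1111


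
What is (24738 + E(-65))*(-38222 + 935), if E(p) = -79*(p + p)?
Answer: -1305343296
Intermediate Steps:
E(p) = -158*p
(24738 + E(-65))*(-38222 + 935) = (24738 - 158*(-65))*(-38222 + 935) = (24738 + 10270)*(-37287) = 35008*(-37287) = -1305343296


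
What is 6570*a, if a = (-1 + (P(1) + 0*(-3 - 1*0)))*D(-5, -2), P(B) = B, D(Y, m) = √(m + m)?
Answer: 0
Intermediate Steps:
D(Y, m) = √2*√m (D(Y, m) = √(2*m) = √2*√m)
a = 0 (a = (-1 + (1 + 0*(-3 - 1*0)))*(√2*√(-2)) = (-1 + (1 + 0*(-3 + 0)))*(√2*(I*√2)) = (-1 + (1 + 0*(-3)))*(2*I) = (-1 + (1 + 0))*(2*I) = (-1 + 1)*(2*I) = 0*(2*I) = 0)
6570*a = 6570*0 = 0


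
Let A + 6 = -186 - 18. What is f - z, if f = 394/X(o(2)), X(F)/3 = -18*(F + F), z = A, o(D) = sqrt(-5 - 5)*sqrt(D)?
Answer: 210 + 197*I*sqrt(5)/540 ≈ 210.0 + 0.81575*I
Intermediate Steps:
A = -210 (A = -6 + (-186 - 18) = -6 - 204 = -210)
o(D) = I*sqrt(10)*sqrt(D) (o(D) = sqrt(-10)*sqrt(D) = (I*sqrt(10))*sqrt(D) = I*sqrt(10)*sqrt(D))
z = -210
X(F) = -108*F (X(F) = 3*(-18*(F + F)) = 3*(-36*F) = -108*F)
f = 197*I*sqrt(5)/540 (f = 394/((-108*I*sqrt(10)*sqrt(2))) = 394/((-216*I*sqrt(5))) = 394*(I*sqrt(5)/1080) = 197*I*sqrt(5)/540 ≈ 0.81575*I)
f - z = 197*I*sqrt(5)/540 - 1*(-210) = 197*I*sqrt(5)/540 + 210 = 210 + 197*I*sqrt(5)/540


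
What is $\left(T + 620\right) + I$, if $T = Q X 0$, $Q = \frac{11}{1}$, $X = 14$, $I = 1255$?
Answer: $1875$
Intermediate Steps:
$Q = 11$ ($Q = 11 \cdot 1 = 11$)
$T = 0$ ($T = 11 \cdot 14 \cdot 0 = 154 \cdot 0 = 0$)
$\left(T + 620\right) + I = \left(0 + 620\right) + 1255 = 620 + 1255 = 1875$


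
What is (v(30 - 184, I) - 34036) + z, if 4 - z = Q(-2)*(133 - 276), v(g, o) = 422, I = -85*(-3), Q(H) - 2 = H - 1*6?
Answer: -34468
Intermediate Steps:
Q(H) = -4 + H (Q(H) = 2 + (H - 1*6) = 2 + (H - 6) = 2 + (-6 + H) = -4 + H)
I = 255
z = -854 (z = 4 - (-4 - 2)*(133 - 276) = 4 - (-6)*(-143) = 4 - 1*858 = 4 - 858 = -854)
(v(30 - 184, I) - 34036) + z = (422 - 34036) - 854 = -33614 - 854 = -34468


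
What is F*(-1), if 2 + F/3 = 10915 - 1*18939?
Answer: 24078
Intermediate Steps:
F = -24078 (F = -6 + 3*(10915 - 1*18939) = -6 + 3*(10915 - 18939) = -6 + 3*(-8024) = -6 - 24072 = -24078)
F*(-1) = -24078*(-1) = 24078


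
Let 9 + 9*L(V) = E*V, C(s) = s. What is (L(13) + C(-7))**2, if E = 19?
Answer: 30625/81 ≈ 378.09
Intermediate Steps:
L(V) = -1 + 19*V/9 (L(V) = -1 + (19*V)/9 = -1 + 19*V/9)
(L(13) + C(-7))**2 = ((-1 + (19/9)*13) - 7)**2 = ((-1 + 247/9) - 7)**2 = (238/9 - 7)**2 = (175/9)**2 = 30625/81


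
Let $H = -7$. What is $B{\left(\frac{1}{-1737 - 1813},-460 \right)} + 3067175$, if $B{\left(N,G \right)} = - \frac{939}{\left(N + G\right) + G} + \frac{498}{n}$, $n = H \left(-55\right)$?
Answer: $\frac{1285566869153041}{419136795} \approx 3.0672 \cdot 10^{6}$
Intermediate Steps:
$n = 385$ ($n = \left(-7\right) \left(-55\right) = 385$)
$B{\left(N,G \right)} = \frac{498}{385} - \frac{939}{N + 2 G}$ ($B{\left(N,G \right)} = - \frac{939}{\left(N + G\right) + G} + \frac{498}{385} = - \frac{939}{\left(G + N\right) + G} + 498 \cdot \frac{1}{385} = - \frac{939}{N + 2 G} + \frac{498}{385} = \frac{498}{385} - \frac{939}{N + 2 G}$)
$B{\left(\frac{1}{-1737 - 1813},-460 \right)} + 3067175 = \frac{3 \left(-120505 + \frac{166}{-1737 - 1813} + 332 \left(-460\right)\right)}{385 \left(\frac{1}{-1737 - 1813} + 2 \left(-460\right)\right)} + 3067175 = \frac{3 \left(-120505 + \frac{166}{-3550} - 152720\right)}{385 \left(\frac{1}{-3550} - 920\right)} + 3067175 = \frac{3 \left(-120505 + 166 \left(- \frac{1}{3550}\right) - 152720\right)}{385 \left(- \frac{1}{3550} - 920\right)} + 3067175 = \frac{3 \left(-120505 - \frac{83}{1775} - 152720\right)}{385 \left(- \frac{3266001}{3550}\right)} + 3067175 = \frac{3}{385} \left(- \frac{3550}{3266001}\right) \left(- \frac{484974458}{1775}\right) + 3067175 = \frac{969948916}{419136795} + 3067175 = \frac{1285566869153041}{419136795}$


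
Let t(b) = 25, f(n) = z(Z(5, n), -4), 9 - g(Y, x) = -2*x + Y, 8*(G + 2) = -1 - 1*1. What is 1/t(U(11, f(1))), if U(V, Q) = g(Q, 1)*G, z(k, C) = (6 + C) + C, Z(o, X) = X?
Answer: 1/25 ≈ 0.040000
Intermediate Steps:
G = -9/4 (G = -2 + (-1 - 1*1)/8 = -2 + (-1 - 1)/8 = -2 + (⅛)*(-2) = -2 - ¼ = -9/4 ≈ -2.2500)
g(Y, x) = 9 - Y + 2*x (g(Y, x) = 9 - (-2*x + Y) = 9 - (Y - 2*x) = 9 + (-Y + 2*x) = 9 - Y + 2*x)
z(k, C) = 6 + 2*C
f(n) = -2 (f(n) = 6 + 2*(-4) = 6 - 8 = -2)
U(V, Q) = -99/4 + 9*Q/4 (U(V, Q) = (9 - Q + 2*1)*(-9/4) = (9 - Q + 2)*(-9/4) = (11 - Q)*(-9/4) = -99/4 + 9*Q/4)
1/t(U(11, f(1))) = 1/25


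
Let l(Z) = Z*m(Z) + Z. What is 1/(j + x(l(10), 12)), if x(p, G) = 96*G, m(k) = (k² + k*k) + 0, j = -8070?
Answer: -1/6918 ≈ -0.00014455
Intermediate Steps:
m(k) = 2*k² (m(k) = (k² + k²) + 0 = 2*k² + 0 = 2*k²)
l(Z) = Z + 2*Z³ (l(Z) = Z*(2*Z²) + Z = 2*Z³ + Z = Z + 2*Z³)
1/(j + x(l(10), 12)) = 1/(-8070 + 96*12) = 1/(-8070 + 1152) = 1/(-6918) = -1/6918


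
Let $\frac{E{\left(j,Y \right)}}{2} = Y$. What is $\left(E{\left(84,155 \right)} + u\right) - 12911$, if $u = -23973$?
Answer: $-36574$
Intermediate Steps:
$E{\left(j,Y \right)} = 2 Y$
$\left(E{\left(84,155 \right)} + u\right) - 12911 = \left(2 \cdot 155 - 23973\right) - 12911 = \left(310 - 23973\right) - 12911 = -23663 - 12911 = -36574$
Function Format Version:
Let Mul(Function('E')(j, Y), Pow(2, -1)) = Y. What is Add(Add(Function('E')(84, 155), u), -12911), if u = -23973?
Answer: -36574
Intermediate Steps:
Function('E')(j, Y) = Mul(2, Y)
Add(Add(Function('E')(84, 155), u), -12911) = Add(Add(Mul(2, 155), -23973), -12911) = Add(Add(310, -23973), -12911) = Add(-23663, -12911) = -36574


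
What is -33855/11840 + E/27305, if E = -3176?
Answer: -5200079/1747520 ≈ -2.9757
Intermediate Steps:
-33855/11840 + E/27305 = -33855/11840 - 3176/27305 = -33855*1/11840 - 3176*1/27305 = -183/64 - 3176/27305 = -5200079/1747520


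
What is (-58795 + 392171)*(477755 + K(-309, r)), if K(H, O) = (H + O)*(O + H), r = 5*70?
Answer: 159832455936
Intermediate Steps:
r = 350
K(H, O) = (H + O)**2 (K(H, O) = (H + O)*(H + O) = (H + O)**2)
(-58795 + 392171)*(477755 + K(-309, r)) = (-58795 + 392171)*(477755 + (-309 + 350)**2) = 333376*(477755 + 41**2) = 333376*(477755 + 1681) = 333376*479436 = 159832455936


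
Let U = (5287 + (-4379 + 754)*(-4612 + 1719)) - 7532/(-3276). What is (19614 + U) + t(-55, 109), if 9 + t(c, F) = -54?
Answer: 1229899940/117 ≈ 1.0512e+7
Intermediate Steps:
t(c, F) = -63 (t(c, F) = -9 - 54 = -63)
U = 1227612473/117 (U = (5287 - 3625*(-2893)) - 7532*(-1/3276) = (5287 + 10487125) + 269/117 = 10492412 + 269/117 = 1227612473/117 ≈ 1.0492e+7)
(19614 + U) + t(-55, 109) = (19614 + 1227612473/117) - 63 = 1229907311/117 - 63 = 1229899940/117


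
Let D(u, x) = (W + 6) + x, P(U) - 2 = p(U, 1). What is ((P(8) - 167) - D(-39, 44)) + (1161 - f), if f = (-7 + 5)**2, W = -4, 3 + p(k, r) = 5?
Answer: 948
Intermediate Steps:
p(k, r) = 2 (p(k, r) = -3 + 5 = 2)
P(U) = 4 (P(U) = 2 + 2 = 4)
f = 4 (f = (-2)**2 = 4)
D(u, x) = 2 + x (D(u, x) = (-4 + 6) + x = 2 + x)
((P(8) - 167) - D(-39, 44)) + (1161 - f) = ((4 - 167) - (2 + 44)) + (1161 - 1*4) = (-163 - 1*46) + (1161 - 4) = (-163 - 46) + 1157 = -209 + 1157 = 948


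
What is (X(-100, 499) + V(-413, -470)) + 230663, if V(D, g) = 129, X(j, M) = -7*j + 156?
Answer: 231648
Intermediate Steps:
X(j, M) = 156 - 7*j
(X(-100, 499) + V(-413, -470)) + 230663 = ((156 - 7*(-100)) + 129) + 230663 = ((156 + 700) + 129) + 230663 = (856 + 129) + 230663 = 985 + 230663 = 231648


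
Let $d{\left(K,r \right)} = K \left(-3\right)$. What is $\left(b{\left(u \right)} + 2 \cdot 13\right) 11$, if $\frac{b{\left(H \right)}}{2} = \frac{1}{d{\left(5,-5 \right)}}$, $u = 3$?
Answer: $\frac{4268}{15} \approx 284.53$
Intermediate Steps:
$d{\left(K,r \right)} = - 3 K$
$b{\left(H \right)} = - \frac{2}{15}$ ($b{\left(H \right)} = \frac{2}{\left(-3\right) 5} = \frac{2}{-15} = 2 \left(- \frac{1}{15}\right) = - \frac{2}{15}$)
$\left(b{\left(u \right)} + 2 \cdot 13\right) 11 = \left(- \frac{2}{15} + 2 \cdot 13\right) 11 = \left(- \frac{2}{15} + 26\right) 11 = \frac{388}{15} \cdot 11 = \frac{4268}{15}$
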